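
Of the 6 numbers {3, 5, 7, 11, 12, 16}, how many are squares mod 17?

1

(3/17) = -1 → non-residue.
(5/17) = -1 → non-residue.
(7/17) = -1 → non-residue.
(11/17) = -1 → non-residue.
(12/17) = -1 → non-residue.
(16/17) = +1 → QR.
Total quadratic residues among the 6: 1.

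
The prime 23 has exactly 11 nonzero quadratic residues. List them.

1 2 3 4 6 8 9 12 13 16 18

Square k = 1,…,11 (k and 23−k give the same square):
1²=1, 2²=4, 3²=9, 4²=16, 5²≡2, 6²≡13, 7²≡3, 8²≡18, 9²≡12, 10²≡8, 11²≡6 (mod 23).
So the quadratic residues mod 23 are {1, 2, 3, 4, 6, 8, 9, 12, 13, 16, 18}.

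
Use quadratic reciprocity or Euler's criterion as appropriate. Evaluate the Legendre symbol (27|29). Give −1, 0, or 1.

Reciprocity: 27 ≡ 3 and 29 ≡ 1 (mod 4), so (27/29) = +(29/27).
Reduce top mod 27: now compute (2/27).
Pull out 2: since 27 ≡ 3 (mod 8), (2/27) = -1.
Reached (1/27) = 1. Collecting the sign flips along the way, the symbol is -1.

-1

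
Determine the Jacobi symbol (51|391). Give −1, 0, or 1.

Reciprocity: 51 ≡ 3 and 391 ≡ 3 (mod 4), so (51/391) = −(391/51).
Reduce top mod 51: now compute (34/51).
Pull out 2: since 51 ≡ 3 (mod 8), (2/51) = -1.
Reciprocity: 17 ≡ 1 and 51 ≡ 3 (mod 4), so (17/51) = +(51/17).
Reduce top mod 17: now compute (0/17).
Top reduces to 0: gcd > 1, so the symbol is 0.

0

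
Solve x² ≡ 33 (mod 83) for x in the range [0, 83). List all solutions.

Since 83 ≡ 3 (mod 4), a square root of 33 is 33^((83+1)/4) = 33^21 mod 83.
Repeated squaring: 33^2≡10, 33^4≡17, 33^8≡40, 33^16≡23 (mod 83).
33^21 = 33^(16+4+1) ≡ 38 (mod 83).
Check: 38² = 1444 ≡ 33 (mod 83). The two roots are 38 and 45.

38, 45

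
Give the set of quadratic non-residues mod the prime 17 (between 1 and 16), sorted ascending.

Square k = 1,…,8 (k and 17−k give the same square):
1²=1, 2²=4, 3²=9, 4²=16, 5²≡8, 6²≡2, 7²≡15, 8²≡13 (mod 17).
The residues are {1, 2, 4, 8, 9, 13, 15, 16}; the non-residues are the remaining 8 nonzero classes.

3 5 6 7 10 11 12 14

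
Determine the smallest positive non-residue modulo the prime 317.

(2/317) = −1, so 2 is the smallest positive non-residue mod 317.

2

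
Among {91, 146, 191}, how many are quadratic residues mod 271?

0

(91/271) = -1 → non-residue.
(146/271) = -1 → non-residue.
(191/271) = -1 → non-residue.
Total quadratic residues among the 3: 0.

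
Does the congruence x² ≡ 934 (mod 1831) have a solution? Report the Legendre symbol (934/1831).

-1

Pull out 2: since 1831 ≡ 7 (mod 8), (2/1831) = +1.
Reciprocity: 467 ≡ 3 and 1831 ≡ 3 (mod 4), so (467/1831) = −(1831/467).
Reduce top mod 467: now compute (430/467).
Pull out 2: since 467 ≡ 3 (mod 8), (2/467) = -1.
Reciprocity: 215 ≡ 3 and 467 ≡ 3 (mod 4), so (215/467) = −(467/215).
Reduce top mod 215: now compute (37/215).
Reciprocity: 37 ≡ 1 and 215 ≡ 3 (mod 4), so (37/215) = +(215/37).
Reduce top mod 37: now compute (30/37).
Pull out 2: since 37 ≡ 5 (mod 8), (2/37) = -1.
Reciprocity: 15 ≡ 3 and 37 ≡ 1 (mod 4), so (15/37) = +(37/15).
Reduce top mod 15: now compute (7/15).
Reciprocity: 7 ≡ 3 and 15 ≡ 3 (mod 4), so (7/15) = −(15/7).
Reduce top mod 7: now compute (1/7).
Reached (1/7) = 1. Collecting the sign flips along the way, the symbol is -1.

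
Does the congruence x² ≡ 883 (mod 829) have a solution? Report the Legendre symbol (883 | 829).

-1

First reduce: 883 ≡ 54 (mod 829).
Pull out 2: since 829 ≡ 5 (mod 8), (2/829) = -1.
Reciprocity: 27 ≡ 3 and 829 ≡ 1 (mod 4), so (27/829) = +(829/27).
Reduce top mod 27: now compute (19/27).
Reciprocity: 19 ≡ 3 and 27 ≡ 3 (mod 4), so (19/27) = −(27/19).
Reduce top mod 19: now compute (8/19).
Pull out 2^3: since 19 ≡ 3 (mod 8), (2/19) = -1, so (2/19)^3 = -1.
Reached (1/19) = 1. Collecting the sign flips along the way, the symbol is -1.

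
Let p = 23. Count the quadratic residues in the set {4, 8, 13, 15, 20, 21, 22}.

(4/23) = +1 → QR.
(8/23) = +1 → QR.
(13/23) = +1 → QR.
(15/23) = -1 → non-residue.
(20/23) = -1 → non-residue.
(21/23) = -1 → non-residue.
(22/23) = -1 → non-residue.
Total quadratic residues among the 7: 3.

3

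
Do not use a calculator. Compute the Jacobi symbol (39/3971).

Reciprocity: 39 ≡ 3 and 3971 ≡ 3 (mod 4), so (39/3971) = −(3971/39).
Reduce top mod 39: now compute (32/39).
Pull out 2^5: since 39 ≡ 7 (mod 8), (2/39) = +1, so (2/39)^5 = +1.
Reached (1/39) = 1. Collecting the sign flips along the way, the symbol is -1.

-1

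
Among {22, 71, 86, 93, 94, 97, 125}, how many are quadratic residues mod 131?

2

(22/131) = -1 → non-residue.
(71/131) = -1 → non-residue.
(86/131) = -1 → non-residue.
(93/131) = -1 → non-residue.
(94/131) = +1 → QR.
(97/131) = -1 → non-residue.
(125/131) = +1 → QR.
Total quadratic residues among the 7: 2.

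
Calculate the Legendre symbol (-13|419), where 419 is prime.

-1

First reduce: -13 ≡ 406 (mod 419).
Pull out 2: since 419 ≡ 3 (mod 8), (2/419) = -1.
Reciprocity: 203 ≡ 3 and 419 ≡ 3 (mod 4), so (203/419) = −(419/203).
Reduce top mod 203: now compute (13/203).
Reciprocity: 13 ≡ 1 and 203 ≡ 3 (mod 4), so (13/203) = +(203/13).
Reduce top mod 13: now compute (8/13).
Pull out 2^3: since 13 ≡ 5 (mod 8), (2/13) = -1, so (2/13)^3 = -1.
Reached (1/13) = 1. Collecting the sign flips along the way, the symbol is -1.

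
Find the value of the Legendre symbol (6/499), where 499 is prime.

Euler's criterion: (6/499) ≡ 6^249 (mod 499).
6^2 ≡ 36 (mod 499)
6^4 ≡ 298 (mod 499)
6^8 ≡ 481 (mod 499)
6^16 ≡ 324 (mod 499)
6^32 ≡ 186 (mod 499)
6^64 ≡ 165 (mod 499)
6^128 ≡ 279 (mod 499)
6^249 = 6^(128+64+32+16+8+1) ≡ 1 (mod 499).
Result is 1, so (6/499) = 1.

1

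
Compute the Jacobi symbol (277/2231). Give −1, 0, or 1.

-1

Reciprocity: 277 ≡ 1 and 2231 ≡ 3 (mod 4), so (277/2231) = +(2231/277).
Reduce top mod 277: now compute (15/277).
Reciprocity: 15 ≡ 3 and 277 ≡ 1 (mod 4), so (15/277) = +(277/15).
Reduce top mod 15: now compute (7/15).
Reciprocity: 7 ≡ 3 and 15 ≡ 3 (mod 4), so (7/15) = −(15/7).
Reduce top mod 7: now compute (1/7).
Reached (1/7) = 1. Collecting the sign flips along the way, the symbol is -1.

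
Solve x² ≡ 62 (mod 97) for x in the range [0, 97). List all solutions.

16, 81

97 ≡ 1 (mod 4), so we find a root by search.
Trying successive values, 16² = 256 ≡ 62 (mod 97). The other root is 97 − 16 = 81.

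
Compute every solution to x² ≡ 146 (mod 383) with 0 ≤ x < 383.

Since 383 ≡ 3 (mod 4), a square root of 146 is 146^((383+1)/4) = 146^96 mod 383.
Repeated squaring: 146^2≡251, 146^4≡189, 146^8≡102, 146^16≡63, 146^32≡139, 146^64≡171 (mod 383).
146^96 = 146^(64+32) ≡ 23 (mod 383).
Check: 23² = 529 ≡ 146 (mod 383). The two roots are 23 and 360.

23, 360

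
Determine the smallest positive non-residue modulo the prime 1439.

7

(2/1439) = +1, so 2 is a residue.
(3/1439) = +1, so 3 is a residue.
(4/1439) = +1, so 4 is a residue.
(5/1439) = +1, so 5 is a residue.
(6/1439) = +1, so 6 is a residue.
(7/1439) = −1, so 7 is the smallest positive non-residue mod 1439.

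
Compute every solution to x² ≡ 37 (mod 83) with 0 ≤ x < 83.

Since 83 ≡ 3 (mod 4), a square root of 37 is 37^((83+1)/4) = 37^21 mod 83.
Repeated squaring: 37^2≡41, 37^4≡21, 37^8≡26, 37^16≡12 (mod 83).
37^21 = 37^(16+4+1) ≡ 28 (mod 83).
Check: 28² = 784 ≡ 37 (mod 83). The two roots are 28 and 55.

28, 55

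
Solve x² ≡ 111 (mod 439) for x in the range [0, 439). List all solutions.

Since 439 ≡ 3 (mod 4), a square root of 111 is 111^((439+1)/4) = 111^110 mod 439.
Repeated squaring: 111^2≡29, 111^4≡402, 111^8≡52, 111^16≡70, 111^32≡71, 111^64≡212 (mod 439).
111^110 = 111^(64+32+8+4+2) ≡ 289 (mod 439).
Check: 289² = 83521 ≡ 111 (mod 439). The two roots are 150 and 289.

150, 289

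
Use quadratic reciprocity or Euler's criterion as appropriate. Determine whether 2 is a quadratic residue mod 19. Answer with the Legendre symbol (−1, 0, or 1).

-1

Pull out 2: since 19 ≡ 3 (mod 8), (2/19) = -1.
Reached (1/19) = 1. Collecting the sign flips along the way, the symbol is -1.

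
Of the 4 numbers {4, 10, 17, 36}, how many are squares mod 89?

4

(4/89) = +1 → QR.
(10/89) = +1 → QR.
(17/89) = +1 → QR.
(36/89) = +1 → QR.
Total quadratic residues among the 4: 4.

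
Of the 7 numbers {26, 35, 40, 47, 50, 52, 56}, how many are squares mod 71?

(26/71) = -1 → non-residue.
(35/71) = -1 → non-residue.
(40/71) = +1 → QR.
(47/71) = -1 → non-residue.
(50/71) = +1 → QR.
(52/71) = -1 → non-residue.
(56/71) = -1 → non-residue.
Total quadratic residues among the 7: 2.

2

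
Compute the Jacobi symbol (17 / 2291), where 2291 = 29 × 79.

1

Reciprocity: 17 ≡ 1 and 2291 ≡ 3 (mod 4), so (17/2291) = +(2291/17).
Reduce top mod 17: now compute (13/17).
Reciprocity: 13 ≡ 1 and 17 ≡ 1 (mod 4), so (13/17) = +(17/13).
Reduce top mod 13: now compute (4/13).
Pull out 2^2: since 13 ≡ 5 (mod 8), (2/13) = -1, so (2/13)^2 = +1.
Reached (1/13) = 1. Collecting the sign flips along the way, the symbol is +1.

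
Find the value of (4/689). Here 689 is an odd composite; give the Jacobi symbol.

Pull out 2^2: since 689 ≡ 1 (mod 8), (2/689) = +1, so (2/689)^2 = +1.
Reached (1/689) = 1. Collecting the sign flips along the way, the symbol is +1.

1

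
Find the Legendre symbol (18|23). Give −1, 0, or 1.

1

Pull out 2: since 23 ≡ 7 (mod 8), (2/23) = +1.
Reciprocity: 9 ≡ 1 and 23 ≡ 3 (mod 4), so (9/23) = +(23/9).
Reduce top mod 9: now compute (5/9).
Reciprocity: 5 ≡ 1 and 9 ≡ 1 (mod 4), so (5/9) = +(9/5).
Reduce top mod 5: now compute (4/5).
Pull out 2^2: since 5 ≡ 5 (mod 8), (2/5) = -1, so (2/5)^2 = +1.
Reached (1/5) = 1. Collecting the sign flips along the way, the symbol is +1.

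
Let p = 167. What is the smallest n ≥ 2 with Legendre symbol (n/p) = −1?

5

(2/167) = +1, so 2 is a residue.
(3/167) = +1, so 3 is a residue.
(4/167) = +1, so 4 is a residue.
(5/167) = −1, so 5 is the smallest positive non-residue mod 167.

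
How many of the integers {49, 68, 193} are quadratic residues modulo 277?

(49/277) = +1 → QR.
(68/277) = -1 → non-residue.
(193/277) = +1 → QR.
Total quadratic residues among the 3: 2.

2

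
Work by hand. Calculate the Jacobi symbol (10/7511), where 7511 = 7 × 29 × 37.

Pull out 2: since 7511 ≡ 7 (mod 8), (2/7511) = +1.
Reciprocity: 5 ≡ 1 and 7511 ≡ 3 (mod 4), so (5/7511) = +(7511/5).
Reduce top mod 5: now compute (1/5).
Reached (1/5) = 1. Collecting the sign flips along the way, the symbol is +1.

1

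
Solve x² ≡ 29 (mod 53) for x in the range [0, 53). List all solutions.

53 ≡ 1 (mod 4), so we find a root by search.
Trying successive values, 20² = 400 ≡ 29 (mod 53). The other root is 53 − 20 = 33.

20, 33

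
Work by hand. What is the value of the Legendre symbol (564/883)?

1

Euler's criterion: (564/883) ≡ 564^441 (mod 883).
564^2 ≡ 216 (mod 883)
564^4 ≡ 740 (mod 883)
564^8 ≡ 140 (mod 883)
564^16 ≡ 174 (mod 883)
564^32 ≡ 254 (mod 883)
564^64 ≡ 57 (mod 883)
564^128 ≡ 600 (mod 883)
564^256 ≡ 619 (mod 883)
564^441 = 564^(256+128+32+16+8+1) ≡ 1 (mod 883).
Result is 1, so (564/883) = 1.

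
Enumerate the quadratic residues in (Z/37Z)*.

Square k = 1,…,18 (k and 37−k give the same square):
1²=1, 2²=4, 3²=9, 4²=16, 5²=25, 6²=36, 7²≡12, 8²≡27, 9²≡7, 10²≡26, 11²≡10, 12²≡33, 13²≡21, 14²≡11, 15²≡3, 16²≡34, 17²≡30, 18²≡28 (mod 37).
So the quadratic residues mod 37 are {1, 3, 4, 7, 9, 10, 11, 12, 16, 21, 25, 26, 27, 28, 30, 33, 34, 36}.

1 3 4 7 9 10 11 12 16 21 25 26 27 28 30 33 34 36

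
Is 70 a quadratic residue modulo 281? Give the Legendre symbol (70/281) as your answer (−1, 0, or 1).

1

Pull out 2: since 281 ≡ 1 (mod 8), (2/281) = +1.
Reciprocity: 35 ≡ 3 and 281 ≡ 1 (mod 4), so (35/281) = +(281/35).
Reduce top mod 35: now compute (1/35).
Reached (1/35) = 1. Collecting the sign flips along the way, the symbol is +1.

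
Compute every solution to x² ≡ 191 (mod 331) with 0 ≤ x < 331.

113, 218

Since 331 ≡ 3 (mod 4), a square root of 191 is 191^((331+1)/4) = 191^83 mod 331.
Repeated squaring: 191^2≡71, 191^4≡76, 191^8≡149, 191^16≡24, 191^32≡245, 191^64≡114 (mod 331).
191^83 = 191^(64+16+2+1) ≡ 113 (mod 331).
Check: 113² = 12769 ≡ 191 (mod 331). The two roots are 113 and 218.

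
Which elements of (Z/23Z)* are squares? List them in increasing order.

1,2,3,4,6,8,9,12,13,16,18

Square k = 1,…,11 (k and 23−k give the same square):
1²=1, 2²=4, 3²=9, 4²=16, 5²≡2, 6²≡13, 7²≡3, 8²≡18, 9²≡12, 10²≡8, 11²≡6 (mod 23).
So the quadratic residues mod 23 are {1, 2, 3, 4, 6, 8, 9, 12, 13, 16, 18}.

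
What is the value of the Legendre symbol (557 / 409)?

-1

First reduce: 557 ≡ 148 (mod 409).
Pull out 2^2: since 409 ≡ 1 (mod 8), (2/409) = +1, so (2/409)^2 = +1.
Reciprocity: 37 ≡ 1 and 409 ≡ 1 (mod 4), so (37/409) = +(409/37).
Reduce top mod 37: now compute (2/37).
Pull out 2: since 37 ≡ 5 (mod 8), (2/37) = -1.
Reached (1/37) = 1. Collecting the sign flips along the way, the symbol is -1.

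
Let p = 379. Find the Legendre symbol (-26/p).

First reduce: -26 ≡ 353 (mod 379).
Reciprocity: 353 ≡ 1 and 379 ≡ 3 (mod 4), so (353/379) = +(379/353).
Reduce top mod 353: now compute (26/353).
Pull out 2: since 353 ≡ 1 (mod 8), (2/353) = +1.
Reciprocity: 13 ≡ 1 and 353 ≡ 1 (mod 4), so (13/353) = +(353/13).
Reduce top mod 13: now compute (2/13).
Pull out 2: since 13 ≡ 5 (mod 8), (2/13) = -1.
Reached (1/13) = 1. Collecting the sign flips along the way, the symbol is -1.

-1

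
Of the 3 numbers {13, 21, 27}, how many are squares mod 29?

(13/29) = +1 → QR.
(21/29) = -1 → non-residue.
(27/29) = -1 → non-residue.
Total quadratic residues among the 3: 1.

1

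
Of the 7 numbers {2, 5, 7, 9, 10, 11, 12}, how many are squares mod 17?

2

(2/17) = +1 → QR.
(5/17) = -1 → non-residue.
(7/17) = -1 → non-residue.
(9/17) = +1 → QR.
(10/17) = -1 → non-residue.
(11/17) = -1 → non-residue.
(12/17) = -1 → non-residue.
Total quadratic residues among the 7: 2.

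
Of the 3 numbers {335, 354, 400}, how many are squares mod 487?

(335/487) = -1 → non-residue.
(354/487) = +1 → QR.
(400/487) = +1 → QR.
Total quadratic residues among the 3: 2.

2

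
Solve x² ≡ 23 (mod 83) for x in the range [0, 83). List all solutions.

40, 43

Since 83 ≡ 3 (mod 4), a square root of 23 is 23^((83+1)/4) = 23^21 mod 83.
Repeated squaring: 23^2≡31, 23^4≡48, 23^8≡63, 23^16≡68 (mod 83).
23^21 = 23^(16+4+1) ≡ 40 (mod 83).
Check: 40² = 1600 ≡ 23 (mod 83). The two roots are 40 and 43.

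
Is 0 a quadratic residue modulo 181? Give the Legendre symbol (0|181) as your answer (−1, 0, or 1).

Top reduces to 0: gcd > 1, so the symbol is 0.

0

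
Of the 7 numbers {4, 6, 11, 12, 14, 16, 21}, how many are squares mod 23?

(4/23) = +1 → QR.
(6/23) = +1 → QR.
(11/23) = -1 → non-residue.
(12/23) = +1 → QR.
(14/23) = -1 → non-residue.
(16/23) = +1 → QR.
(21/23) = -1 → non-residue.
Total quadratic residues among the 7: 4.

4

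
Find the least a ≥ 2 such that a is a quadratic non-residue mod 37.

2

(2/37) = −1, so 2 is the smallest positive non-residue mod 37.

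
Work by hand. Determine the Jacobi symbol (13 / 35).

1

Reciprocity: 13 ≡ 1 and 35 ≡ 3 (mod 4), so (13/35) = +(35/13).
Reduce top mod 13: now compute (9/13).
Reciprocity: 9 ≡ 1 and 13 ≡ 1 (mod 4), so (9/13) = +(13/9).
Reduce top mod 9: now compute (4/9).
Pull out 2^2: since 9 ≡ 1 (mod 8), (2/9) = +1, so (2/9)^2 = +1.
Reached (1/9) = 1. Collecting the sign flips along the way, the symbol is +1.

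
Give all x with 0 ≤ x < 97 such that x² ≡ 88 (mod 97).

97 ≡ 1 (mod 4), so we find a root by search.
Trying successive values, 31² = 961 ≡ 88 (mod 97). The other root is 97 − 31 = 66.

31, 66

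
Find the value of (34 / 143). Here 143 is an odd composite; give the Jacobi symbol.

Pull out 2: since 143 ≡ 7 (mod 8), (2/143) = +1.
Reciprocity: 17 ≡ 1 and 143 ≡ 3 (mod 4), so (17/143) = +(143/17).
Reduce top mod 17: now compute (7/17).
Reciprocity: 7 ≡ 3 and 17 ≡ 1 (mod 4), so (7/17) = +(17/7).
Reduce top mod 7: now compute (3/7).
Reciprocity: 3 ≡ 3 and 7 ≡ 3 (mod 4), so (3/7) = −(7/3).
Reduce top mod 3: now compute (1/3).
Reached (1/3) = 1. Collecting the sign flips along the way, the symbol is -1.

-1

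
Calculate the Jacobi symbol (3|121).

1

Reciprocity: 3 ≡ 3 and 121 ≡ 1 (mod 4), so (3/121) = +(121/3).
Reduce top mod 3: now compute (1/3).
Reached (1/3) = 1. Collecting the sign flips along the way, the symbol is +1.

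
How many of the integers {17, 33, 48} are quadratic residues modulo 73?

(17/73) = -1 → non-residue.
(33/73) = -1 → non-residue.
(48/73) = +1 → QR.
Total quadratic residues among the 3: 1.

1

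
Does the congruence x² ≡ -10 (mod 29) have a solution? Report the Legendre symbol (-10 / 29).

First reduce: -10 ≡ 19 (mod 29).
Reciprocity: 19 ≡ 3 and 29 ≡ 1 (mod 4), so (19/29) = +(29/19).
Reduce top mod 19: now compute (10/19).
Pull out 2: since 19 ≡ 3 (mod 8), (2/19) = -1.
Reciprocity: 5 ≡ 1 and 19 ≡ 3 (mod 4), so (5/19) = +(19/5).
Reduce top mod 5: now compute (4/5).
Pull out 2^2: since 5 ≡ 5 (mod 8), (2/5) = -1, so (2/5)^2 = +1.
Reached (1/5) = 1. Collecting the sign flips along the way, the symbol is -1.

-1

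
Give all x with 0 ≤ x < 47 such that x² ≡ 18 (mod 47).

Since 47 ≡ 3 (mod 4), a square root of 18 is 18^((47+1)/4) = 18^12 mod 47.
Repeated squaring: 18^2≡42, 18^4≡25, 18^8≡14 (mod 47).
18^12 = 18^(8+4) ≡ 21 (mod 47).
Check: 21² = 441 ≡ 18 (mod 47). The two roots are 21 and 26.

21, 26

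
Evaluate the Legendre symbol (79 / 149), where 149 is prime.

Reciprocity: 79 ≡ 3 and 149 ≡ 1 (mod 4), so (79/149) = +(149/79).
Reduce top mod 79: now compute (70/79).
Pull out 2: since 79 ≡ 7 (mod 8), (2/79) = +1.
Reciprocity: 35 ≡ 3 and 79 ≡ 3 (mod 4), so (35/79) = −(79/35).
Reduce top mod 35: now compute (9/35).
Reciprocity: 9 ≡ 1 and 35 ≡ 3 (mod 4), so (9/35) = +(35/9).
Reduce top mod 9: now compute (8/9).
Pull out 2^3: since 9 ≡ 1 (mod 8), (2/9) = +1, so (2/9)^3 = +1.
Reached (1/9) = 1. Collecting the sign flips along the way, the symbol is -1.

-1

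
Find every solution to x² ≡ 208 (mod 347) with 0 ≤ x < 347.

Since 347 ≡ 3 (mod 4), a square root of 208 is 208^((347+1)/4) = 208^87 mod 347.
Repeated squaring: 208^2≡236, 208^4≡176, 208^8≡93, 208^16≡321, 208^32≡329, 208^64≡324 (mod 347).
208^87 = 208^(64+16+4+2+1) ≡ 224 (mod 347).
Check: 224² = 50176 ≡ 208 (mod 347). The two roots are 123 and 224.

123, 224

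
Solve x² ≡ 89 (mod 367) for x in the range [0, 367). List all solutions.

Since 367 ≡ 3 (mod 4), a square root of 89 is 89^((367+1)/4) = 89^92 mod 367.
Repeated squaring: 89^2≡214, 89^4≡288, 89^8≡2, 89^16≡4, 89^32≡16, 89^64≡256 (mod 367).
89^92 = 89^(64+16+8+4) ≡ 55 (mod 367).
Check: 55² = 3025 ≡ 89 (mod 367). The two roots are 55 and 312.

55, 312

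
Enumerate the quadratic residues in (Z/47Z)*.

1,2,3,4,6,7,8,9,12,14,16,17,18,21,24,25,27,28,32,34,36,37,42

Square k = 1,…,23 (k and 47−k give the same square):
1²=1, 2²=4, 3²=9, 4²=16, 5²=25, 6²=36, 7²≡2, 8²≡17, 9²≡34, 10²≡6, 11²≡27, 12²≡3, 13²≡28, 14²≡8, 15²≡37, 16²≡21, 17²≡7, 18²≡42, 19²≡32, 20²≡24, 21²≡18, 22²≡14, 23²≡12 (mod 47).
So the quadratic residues mod 47 are {1, 2, 3, 4, 6, 7, 8, 9, 12, 14, 16, 17, 18, 21, 24, 25, 27, 28, 32, 34, 36, 37, 42}.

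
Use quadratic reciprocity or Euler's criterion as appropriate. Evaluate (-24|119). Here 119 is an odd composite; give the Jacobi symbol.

-1

First reduce: -24 ≡ 95 (mod 119).
Reciprocity: 95 ≡ 3 and 119 ≡ 3 (mod 4), so (95/119) = −(119/95).
Reduce top mod 95: now compute (24/95).
Pull out 2^3: since 95 ≡ 7 (mod 8), (2/95) = +1, so (2/95)^3 = +1.
Reciprocity: 3 ≡ 3 and 95 ≡ 3 (mod 4), so (3/95) = −(95/3).
Reduce top mod 3: now compute (2/3).
Pull out 2: since 3 ≡ 3 (mod 8), (2/3) = -1.
Reached (1/3) = 1. Collecting the sign flips along the way, the symbol is -1.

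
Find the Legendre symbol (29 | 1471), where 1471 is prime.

-1

Reciprocity: 29 ≡ 1 and 1471 ≡ 3 (mod 4), so (29/1471) = +(1471/29).
Reduce top mod 29: now compute (21/29).
Reciprocity: 21 ≡ 1 and 29 ≡ 1 (mod 4), so (21/29) = +(29/21).
Reduce top mod 21: now compute (8/21).
Pull out 2^3: since 21 ≡ 5 (mod 8), (2/21) = -1, so (2/21)^3 = -1.
Reached (1/21) = 1. Collecting the sign flips along the way, the symbol is -1.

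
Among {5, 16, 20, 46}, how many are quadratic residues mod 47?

1

(5/47) = -1 → non-residue.
(16/47) = +1 → QR.
(20/47) = -1 → non-residue.
(46/47) = -1 → non-residue.
Total quadratic residues among the 4: 1.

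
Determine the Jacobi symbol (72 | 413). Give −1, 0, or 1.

-1

Pull out 2^3: since 413 ≡ 5 (mod 8), (2/413) = -1, so (2/413)^3 = -1.
Reciprocity: 9 ≡ 1 and 413 ≡ 1 (mod 4), so (9/413) = +(413/9).
Reduce top mod 9: now compute (8/9).
Pull out 2^3: since 9 ≡ 1 (mod 8), (2/9) = +1, so (2/9)^3 = +1.
Reached (1/9) = 1. Collecting the sign flips along the way, the symbol is -1.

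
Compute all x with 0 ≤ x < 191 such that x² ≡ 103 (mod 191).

Since 191 ≡ 3 (mod 4), a square root of 103 is 103^((191+1)/4) = 103^48 mod 191.
Repeated squaring: 103^2≡104, 103^4≡120, 103^8≡75, 103^16≡86, 103^32≡138 (mod 191).
103^48 = 103^(32+16) ≡ 26 (mod 191).
Check: 26² = 676 ≡ 103 (mod 191). The two roots are 26 and 165.

26, 165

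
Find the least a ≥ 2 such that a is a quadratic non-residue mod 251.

(2/251) = −1, so 2 is the smallest positive non-residue mod 251.

2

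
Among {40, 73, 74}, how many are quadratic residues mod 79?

(40/79) = +1 → QR.
(73/79) = +1 → QR.
(74/79) = -1 → non-residue.
Total quadratic residues among the 3: 2.

2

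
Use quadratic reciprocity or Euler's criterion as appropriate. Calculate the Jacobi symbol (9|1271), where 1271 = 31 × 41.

Reciprocity: 9 ≡ 1 and 1271 ≡ 3 (mod 4), so (9/1271) = +(1271/9).
Reduce top mod 9: now compute (2/9).
Pull out 2: since 9 ≡ 1 (mod 8), (2/9) = +1.
Reached (1/9) = 1. Collecting the sign flips along the way, the symbol is +1.

1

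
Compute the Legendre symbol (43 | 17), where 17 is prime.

First reduce: 43 ≡ 9 (mod 17).
Reciprocity: 9 ≡ 1 and 17 ≡ 1 (mod 4), so (9/17) = +(17/9).
Reduce top mod 9: now compute (8/9).
Pull out 2^3: since 9 ≡ 1 (mod 8), (2/9) = +1, so (2/9)^3 = +1.
Reached (1/9) = 1. Collecting the sign flips along the way, the symbol is +1.

1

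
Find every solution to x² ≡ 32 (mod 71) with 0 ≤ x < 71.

Since 71 ≡ 3 (mod 4), a square root of 32 is 32^((71+1)/4) = 32^18 mod 71.
Repeated squaring: 32^2≡30, 32^4≡48, 32^8≡32, 32^16≡30 (mod 71).
32^18 = 32^(16+2) ≡ 48 (mod 71).
Check: 48² = 2304 ≡ 32 (mod 71). The two roots are 23 and 48.

23, 48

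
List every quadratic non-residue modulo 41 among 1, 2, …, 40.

3, 6, 7, 11, 12, 13, 14, 15, 17, 19, 22, 24, 26, 27, 28, 29, 30, 34, 35, 38

Square k = 1,…,20 (k and 41−k give the same square):
1²=1, 2²=4, 3²=9, 4²=16, 5²=25, 6²=36, 7²≡8, 8²≡23, 9²≡40, 10²≡18, 11²≡39, 12²≡21, 13²≡5, 14²≡32, 15²≡20, 16²≡10, 17²≡2, 18²≡37, 19²≡33, 20²≡31 (mod 41).
The residues are {1, 2, 4, 5, 8, 9, 10, 16, 18, 20, 21, 23, 25, 31, 32, 33, 36, 37, 39, 40}; the non-residues are the remaining 20 nonzero classes.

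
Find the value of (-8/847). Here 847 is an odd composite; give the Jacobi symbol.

First reduce: -8 ≡ 839 (mod 847).
Reciprocity: 839 ≡ 3 and 847 ≡ 3 (mod 4), so (839/847) = −(847/839).
Reduce top mod 839: now compute (8/839).
Pull out 2^3: since 839 ≡ 7 (mod 8), (2/839) = +1, so (2/839)^3 = +1.
Reached (1/839) = 1. Collecting the sign flips along the way, the symbol is -1.

-1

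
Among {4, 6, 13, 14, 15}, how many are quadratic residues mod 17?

3

(4/17) = +1 → QR.
(6/17) = -1 → non-residue.
(13/17) = +1 → QR.
(14/17) = -1 → non-residue.
(15/17) = +1 → QR.
Total quadratic residues among the 5: 3.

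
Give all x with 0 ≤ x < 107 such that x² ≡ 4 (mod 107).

Since 107 ≡ 3 (mod 4), a square root of 4 is 4^((107+1)/4) = 4^27 mod 107.
Repeated squaring: 4^2≡16, 4^4≡42, 4^8≡52, 4^16≡29 (mod 107).
4^27 = 4^(16+8+2+1) ≡ 105 (mod 107).
Check: 105² = 11025 ≡ 4 (mod 107). The two roots are 2 and 105.

2, 105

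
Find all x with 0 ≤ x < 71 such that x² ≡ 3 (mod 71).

Since 71 ≡ 3 (mod 4), a square root of 3 is 3^((71+1)/4) = 3^18 mod 71.
Repeated squaring: 3^2≡9, 3^4≡10, 3^8≡29, 3^16≡60 (mod 71).
3^18 = 3^(16+2) ≡ 43 (mod 71).
Check: 43² = 1849 ≡ 3 (mod 71). The two roots are 28 and 43.

28, 43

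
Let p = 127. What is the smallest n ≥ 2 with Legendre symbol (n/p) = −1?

(2/127) = +1, so 2 is a residue.
(3/127) = −1, so 3 is the smallest positive non-residue mod 127.

3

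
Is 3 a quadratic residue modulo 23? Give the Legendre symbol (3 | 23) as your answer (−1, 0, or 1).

Reciprocity: 3 ≡ 3 and 23 ≡ 3 (mod 4), so (3/23) = −(23/3).
Reduce top mod 3: now compute (2/3).
Pull out 2: since 3 ≡ 3 (mod 8), (2/3) = -1.
Reached (1/3) = 1. Collecting the sign flips along the way, the symbol is +1.

1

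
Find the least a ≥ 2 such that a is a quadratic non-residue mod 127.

3

(2/127) = +1, so 2 is a residue.
(3/127) = −1, so 3 is the smallest positive non-residue mod 127.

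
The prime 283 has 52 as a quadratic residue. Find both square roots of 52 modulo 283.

81, 202

Since 283 ≡ 3 (mod 4), a square root of 52 is 52^((283+1)/4) = 52^71 mod 283.
Repeated squaring: 52^2≡157, 52^4≡28, 52^8≡218, 52^16≡263, 52^32≡117, 52^64≡105 (mod 283).
52^71 = 52^(64+4+2+1) ≡ 81 (mod 283).
Check: 81² = 6561 ≡ 52 (mod 283). The two roots are 81 and 202.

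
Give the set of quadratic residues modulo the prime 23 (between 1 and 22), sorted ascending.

Square k = 1,…,11 (k and 23−k give the same square):
1²=1, 2²=4, 3²=9, 4²=16, 5²≡2, 6²≡13, 7²≡3, 8²≡18, 9²≡12, 10²≡8, 11²≡6 (mod 23).
So the quadratic residues mod 23 are {1, 2, 3, 4, 6, 8, 9, 12, 13, 16, 18}.

1, 2, 3, 4, 6, 8, 9, 12, 13, 16, 18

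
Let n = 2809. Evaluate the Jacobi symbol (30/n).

1

Pull out 2: since 2809 ≡ 1 (mod 8), (2/2809) = +1.
Reciprocity: 15 ≡ 3 and 2809 ≡ 1 (mod 4), so (15/2809) = +(2809/15).
Reduce top mod 15: now compute (4/15).
Pull out 2^2: since 15 ≡ 7 (mod 8), (2/15) = +1, so (2/15)^2 = +1.
Reached (1/15) = 1. Collecting the sign flips along the way, the symbol is +1.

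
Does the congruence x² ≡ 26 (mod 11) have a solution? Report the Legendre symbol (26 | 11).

1

Euler's criterion: (26/11) ≡ 4^5 (mod 11).
4^2 ≡ 5 (mod 11)
4^4 ≡ 3 (mod 11)
4^5 = 4^(4+1) ≡ 1 (mod 11).
Result is 1, so (26/11) = 1.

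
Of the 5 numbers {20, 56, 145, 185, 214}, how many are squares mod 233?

2

(20/233) = -1 → non-residue.
(56/233) = +1 → QR.
(145/233) = -1 → non-residue.
(185/233) = -1 → non-residue.
(214/233) = +1 → QR.
Total quadratic residues among the 5: 2.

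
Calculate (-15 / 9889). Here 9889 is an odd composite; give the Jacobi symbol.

First reduce: -15 ≡ 9874 (mod 9889).
Pull out 2: since 9889 ≡ 1 (mod 8), (2/9889) = +1.
Reciprocity: 4937 ≡ 1 and 9889 ≡ 1 (mod 4), so (4937/9889) = +(9889/4937).
Reduce top mod 4937: now compute (15/4937).
Reciprocity: 15 ≡ 3 and 4937 ≡ 1 (mod 4), so (15/4937) = +(4937/15).
Reduce top mod 15: now compute (2/15).
Pull out 2: since 15 ≡ 7 (mod 8), (2/15) = +1.
Reached (1/15) = 1. Collecting the sign flips along the way, the symbol is +1.

1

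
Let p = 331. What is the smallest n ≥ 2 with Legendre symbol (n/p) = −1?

2

(2/331) = −1, so 2 is the smallest positive non-residue mod 331.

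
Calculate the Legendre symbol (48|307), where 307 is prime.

Pull out 2^4: since 307 ≡ 3 (mod 8), (2/307) = -1, so (2/307)^4 = +1.
Reciprocity: 3 ≡ 3 and 307 ≡ 3 (mod 4), so (3/307) = −(307/3).
Reduce top mod 3: now compute (1/3).
Reached (1/3) = 1. Collecting the sign flips along the way, the symbol is -1.

-1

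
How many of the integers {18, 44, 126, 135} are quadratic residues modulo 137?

4

(18/137) = +1 → QR.
(44/137) = +1 → QR.
(126/137) = +1 → QR.
(135/137) = +1 → QR.
Total quadratic residues among the 4: 4.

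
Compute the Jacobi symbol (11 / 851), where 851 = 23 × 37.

Reciprocity: 11 ≡ 3 and 851 ≡ 3 (mod 4), so (11/851) = −(851/11).
Reduce top mod 11: now compute (4/11).
Pull out 2^2: since 11 ≡ 3 (mod 8), (2/11) = -1, so (2/11)^2 = +1.
Reached (1/11) = 1. Collecting the sign flips along the way, the symbol is -1.

-1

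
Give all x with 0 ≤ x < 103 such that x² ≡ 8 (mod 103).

27, 76

Since 103 ≡ 3 (mod 4), a square root of 8 is 8^((103+1)/4) = 8^26 mod 103.
Repeated squaring: 8^2≡64, 8^4≡79, 8^8≡61, 8^16≡13 (mod 103).
8^26 = 8^(16+8+2) ≡ 76 (mod 103).
Check: 76² = 5776 ≡ 8 (mod 103). The two roots are 27 and 76.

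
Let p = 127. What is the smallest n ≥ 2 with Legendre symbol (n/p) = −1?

(2/127) = +1, so 2 is a residue.
(3/127) = −1, so 3 is the smallest positive non-residue mod 127.

3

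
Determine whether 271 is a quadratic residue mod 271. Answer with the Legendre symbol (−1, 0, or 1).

First reduce: 271 ≡ 0 (mod 271).
Top reduces to 0: gcd > 1, so the symbol is 0.

0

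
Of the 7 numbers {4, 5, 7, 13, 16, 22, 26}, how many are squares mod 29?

6

(4/29) = +1 → QR.
(5/29) = +1 → QR.
(7/29) = +1 → QR.
(13/29) = +1 → QR.
(16/29) = +1 → QR.
(22/29) = +1 → QR.
(26/29) = -1 → non-residue.
Total quadratic residues among the 7: 6.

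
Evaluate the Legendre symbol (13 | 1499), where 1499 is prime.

Reciprocity: 13 ≡ 1 and 1499 ≡ 3 (mod 4), so (13/1499) = +(1499/13).
Reduce top mod 13: now compute (4/13).
Pull out 2^2: since 13 ≡ 5 (mod 8), (2/13) = -1, so (2/13)^2 = +1.
Reached (1/13) = 1. Collecting the sign flips along the way, the symbol is +1.

1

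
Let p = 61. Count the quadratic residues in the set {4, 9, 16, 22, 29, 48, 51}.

5

(4/61) = +1 → QR.
(9/61) = +1 → QR.
(16/61) = +1 → QR.
(22/61) = +1 → QR.
(29/61) = -1 → non-residue.
(48/61) = +1 → QR.
(51/61) = -1 → non-residue.
Total quadratic residues among the 7: 5.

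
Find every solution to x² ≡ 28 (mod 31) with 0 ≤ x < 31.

11, 20

Since 31 ≡ 3 (mod 4), a square root of 28 is 28^((31+1)/4) = 28^8 mod 31.
Repeated squaring: 28^2≡9, 28^4≡19, 28^8≡20 (mod 31).
28^8 = 28^(8) ≡ 20 (mod 31).
Check: 20² = 400 ≡ 28 (mod 31). The two roots are 11 and 20.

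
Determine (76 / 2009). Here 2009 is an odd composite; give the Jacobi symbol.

Pull out 2^2: since 2009 ≡ 1 (mod 8), (2/2009) = +1, so (2/2009)^2 = +1.
Reciprocity: 19 ≡ 3 and 2009 ≡ 1 (mod 4), so (19/2009) = +(2009/19).
Reduce top mod 19: now compute (14/19).
Pull out 2: since 19 ≡ 3 (mod 8), (2/19) = -1.
Reciprocity: 7 ≡ 3 and 19 ≡ 3 (mod 4), so (7/19) = −(19/7).
Reduce top mod 7: now compute (5/7).
Reciprocity: 5 ≡ 1 and 7 ≡ 3 (mod 4), so (5/7) = +(7/5).
Reduce top mod 5: now compute (2/5).
Pull out 2: since 5 ≡ 5 (mod 8), (2/5) = -1.
Reached (1/5) = 1. Collecting the sign flips along the way, the symbol is -1.

-1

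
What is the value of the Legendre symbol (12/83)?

1

Pull out 2^2: since 83 ≡ 3 (mod 8), (2/83) = -1, so (2/83)^2 = +1.
Reciprocity: 3 ≡ 3 and 83 ≡ 3 (mod 4), so (3/83) = −(83/3).
Reduce top mod 3: now compute (2/3).
Pull out 2: since 3 ≡ 3 (mod 8), (2/3) = -1.
Reached (1/3) = 1. Collecting the sign flips along the way, the symbol is +1.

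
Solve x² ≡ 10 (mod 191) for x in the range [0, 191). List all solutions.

34, 157

Since 191 ≡ 3 (mod 4), a square root of 10 is 10^((191+1)/4) = 10^48 mod 191.
Repeated squaring: 10^2≡100, 10^4≡68, 10^8≡40, 10^16≡72, 10^32≡27 (mod 191).
10^48 = 10^(32+16) ≡ 34 (mod 191).
Check: 34² = 1156 ≡ 10 (mod 191). The two roots are 34 and 157.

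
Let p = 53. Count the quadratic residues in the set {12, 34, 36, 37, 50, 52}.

3

(12/53) = -1 → non-residue.
(34/53) = -1 → non-residue.
(36/53) = +1 → QR.
(37/53) = +1 → QR.
(50/53) = -1 → non-residue.
(52/53) = +1 → QR.
Total quadratic residues among the 6: 3.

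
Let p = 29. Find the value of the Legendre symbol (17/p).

Euler's criterion: (17/29) ≡ 17^14 (mod 29).
17^2 ≡ 28 (mod 29)
17^4 ≡ 1 (mod 29)
17^8 ≡ 1 (mod 29)
17^14 = 17^(8+4+2) ≡ 28 (mod 29).
Result is 28 ≡ −1, so (17/29) = −1.

-1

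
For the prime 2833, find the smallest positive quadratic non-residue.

(2/2833) = +1, so 2 is a residue.
(3/2833) = +1, so 3 is a residue.
(4/2833) = +1, so 4 is a residue.
(5/2833) = −1, so 5 is the smallest positive non-residue mod 2833.

5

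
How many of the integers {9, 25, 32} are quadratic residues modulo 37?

2

(9/37) = +1 → QR.
(25/37) = +1 → QR.
(32/37) = -1 → non-residue.
Total quadratic residues among the 3: 2.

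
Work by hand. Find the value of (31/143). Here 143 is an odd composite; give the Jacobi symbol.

Reciprocity: 31 ≡ 3 and 143 ≡ 3 (mod 4), so (31/143) = −(143/31).
Reduce top mod 31: now compute (19/31).
Reciprocity: 19 ≡ 3 and 31 ≡ 3 (mod 4), so (19/31) = −(31/19).
Reduce top mod 19: now compute (12/19).
Pull out 2^2: since 19 ≡ 3 (mod 8), (2/19) = -1, so (2/19)^2 = +1.
Reciprocity: 3 ≡ 3 and 19 ≡ 3 (mod 4), so (3/19) = −(19/3).
Reduce top mod 3: now compute (1/3).
Reached (1/3) = 1. Collecting the sign flips along the way, the symbol is -1.

-1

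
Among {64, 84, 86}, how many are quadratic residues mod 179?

1

(64/179) = +1 → QR.
(84/179) = -1 → non-residue.
(86/179) = -1 → non-residue.
Total quadratic residues among the 3: 1.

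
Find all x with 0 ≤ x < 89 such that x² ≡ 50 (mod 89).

36, 53

89 ≡ 1 (mod 4), so we find a root by search.
Trying successive values, 36² = 1296 ≡ 50 (mod 89). The other root is 89 − 36 = 53.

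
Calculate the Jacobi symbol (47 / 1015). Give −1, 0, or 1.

Reciprocity: 47 ≡ 3 and 1015 ≡ 3 (mod 4), so (47/1015) = −(1015/47).
Reduce top mod 47: now compute (28/47).
Pull out 2^2: since 47 ≡ 7 (mod 8), (2/47) = +1, so (2/47)^2 = +1.
Reciprocity: 7 ≡ 3 and 47 ≡ 3 (mod 4), so (7/47) = −(47/7).
Reduce top mod 7: now compute (5/7).
Reciprocity: 5 ≡ 1 and 7 ≡ 3 (mod 4), so (5/7) = +(7/5).
Reduce top mod 5: now compute (2/5).
Pull out 2: since 5 ≡ 5 (mod 8), (2/5) = -1.
Reached (1/5) = 1. Collecting the sign flips along the way, the symbol is -1.

-1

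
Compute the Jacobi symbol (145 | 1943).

0

Reciprocity: 145 ≡ 1 and 1943 ≡ 3 (mod 4), so (145/1943) = +(1943/145).
Reduce top mod 145: now compute (58/145).
Pull out 2: since 145 ≡ 1 (mod 8), (2/145) = +1.
Reciprocity: 29 ≡ 1 and 145 ≡ 1 (mod 4), so (29/145) = +(145/29).
Reduce top mod 29: now compute (0/29).
Top reduces to 0: gcd > 1, so the symbol is 0.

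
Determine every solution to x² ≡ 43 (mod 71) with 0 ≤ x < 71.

Since 71 ≡ 3 (mod 4), a square root of 43 is 43^((71+1)/4) = 43^18 mod 71.
Repeated squaring: 43^2≡3, 43^4≡9, 43^8≡10, 43^16≡29 (mod 71).
43^18 = 43^(16+2) ≡ 16 (mod 71).
Check: 16² = 256 ≡ 43 (mod 71). The two roots are 16 and 55.

16, 55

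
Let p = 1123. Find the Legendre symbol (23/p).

1

Reciprocity: 23 ≡ 3 and 1123 ≡ 3 (mod 4), so (23/1123) = −(1123/23).
Reduce top mod 23: now compute (19/23).
Reciprocity: 19 ≡ 3 and 23 ≡ 3 (mod 4), so (19/23) = −(23/19).
Reduce top mod 19: now compute (4/19).
Pull out 2^2: since 19 ≡ 3 (mod 8), (2/19) = -1, so (2/19)^2 = +1.
Reached (1/19) = 1. Collecting the sign flips along the way, the symbol is +1.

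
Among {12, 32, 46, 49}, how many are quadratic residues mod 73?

4

(12/73) = +1 → QR.
(32/73) = +1 → QR.
(46/73) = +1 → QR.
(49/73) = +1 → QR.
Total quadratic residues among the 4: 4.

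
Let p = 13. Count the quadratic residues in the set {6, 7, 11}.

0

(6/13) = -1 → non-residue.
(7/13) = -1 → non-residue.
(11/13) = -1 → non-residue.
Total quadratic residues among the 3: 0.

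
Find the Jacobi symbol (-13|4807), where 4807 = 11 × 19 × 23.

-1

First reduce: -13 ≡ 4794 (mod 4807).
Pull out 2: since 4807 ≡ 7 (mod 8), (2/4807) = +1.
Reciprocity: 2397 ≡ 1 and 4807 ≡ 3 (mod 4), so (2397/4807) = +(4807/2397).
Reduce top mod 2397: now compute (13/2397).
Reciprocity: 13 ≡ 1 and 2397 ≡ 1 (mod 4), so (13/2397) = +(2397/13).
Reduce top mod 13: now compute (5/13).
Reciprocity: 5 ≡ 1 and 13 ≡ 1 (mod 4), so (5/13) = +(13/5).
Reduce top mod 5: now compute (3/5).
Reciprocity: 3 ≡ 3 and 5 ≡ 1 (mod 4), so (3/5) = +(5/3).
Reduce top mod 3: now compute (2/3).
Pull out 2: since 3 ≡ 3 (mod 8), (2/3) = -1.
Reached (1/3) = 1. Collecting the sign flips along the way, the symbol is -1.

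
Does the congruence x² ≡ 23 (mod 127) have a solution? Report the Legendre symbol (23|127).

Euler's criterion: (23/127) ≡ 23^63 (mod 127).
23^2 ≡ 21 (mod 127)
23^4 ≡ 60 (mod 127)
23^8 ≡ 44 (mod 127)
23^16 ≡ 31 (mod 127)
23^32 ≡ 72 (mod 127)
23^63 = 23^(32+16+8+4+2+1) ≡ 126 (mod 127).
Result is 126 ≡ −1, so (23/127) = −1.

-1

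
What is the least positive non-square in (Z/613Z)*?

2

(2/613) = −1, so 2 is the smallest positive non-residue mod 613.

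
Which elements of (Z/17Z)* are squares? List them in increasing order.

Square k = 1,…,8 (k and 17−k give the same square):
1²=1, 2²=4, 3²=9, 4²=16, 5²≡8, 6²≡2, 7²≡15, 8²≡13 (mod 17).
So the quadratic residues mod 17 are {1, 2, 4, 8, 9, 13, 15, 16}.

1 2 4 8 9 13 15 16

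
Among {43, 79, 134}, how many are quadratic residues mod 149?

(43/149) = -1 → non-residue.
(79/149) = -1 → non-residue.
(134/149) = -1 → non-residue.
Total quadratic residues among the 3: 0.

0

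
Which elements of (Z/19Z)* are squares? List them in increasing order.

Square k = 1,…,9 (k and 19−k give the same square):
1²=1, 2²=4, 3²=9, 4²=16, 5²≡6, 6²≡17, 7²≡11, 8²≡7, 9²≡5 (mod 19).
So the quadratic residues mod 19 are {1, 4, 5, 6, 7, 9, 11, 16, 17}.

1 4 5 6 7 9 11 16 17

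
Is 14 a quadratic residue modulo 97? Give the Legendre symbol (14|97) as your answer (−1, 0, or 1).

-1

Pull out 2: since 97 ≡ 1 (mod 8), (2/97) = +1.
Reciprocity: 7 ≡ 3 and 97 ≡ 1 (mod 4), so (7/97) = +(97/7).
Reduce top mod 7: now compute (6/7).
Pull out 2: since 7 ≡ 7 (mod 8), (2/7) = +1.
Reciprocity: 3 ≡ 3 and 7 ≡ 3 (mod 4), so (3/7) = −(7/3).
Reduce top mod 3: now compute (1/3).
Reached (1/3) = 1. Collecting the sign flips along the way, the symbol is -1.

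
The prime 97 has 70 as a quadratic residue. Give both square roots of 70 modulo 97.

97 ≡ 1 (mod 4), so we find a root by search.
Trying successive values, 19² = 361 ≡ 70 (mod 97). The other root is 97 − 19 = 78.

19, 78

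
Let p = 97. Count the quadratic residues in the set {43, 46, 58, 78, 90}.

(43/97) = +1 → QR.
(46/97) = -1 → non-residue.
(58/97) = -1 → non-residue.
(78/97) = -1 → non-residue.
(90/97) = -1 → non-residue.
Total quadratic residues among the 5: 1.

1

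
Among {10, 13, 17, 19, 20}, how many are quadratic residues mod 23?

(10/23) = -1 → non-residue.
(13/23) = +1 → QR.
(17/23) = -1 → non-residue.
(19/23) = -1 → non-residue.
(20/23) = -1 → non-residue.
Total quadratic residues among the 5: 1.

1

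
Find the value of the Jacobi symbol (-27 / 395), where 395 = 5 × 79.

-1

First reduce: -27 ≡ 368 (mod 395).
Pull out 2^4: since 395 ≡ 3 (mod 8), (2/395) = -1, so (2/395)^4 = +1.
Reciprocity: 23 ≡ 3 and 395 ≡ 3 (mod 4), so (23/395) = −(395/23).
Reduce top mod 23: now compute (4/23).
Pull out 2^2: since 23 ≡ 7 (mod 8), (2/23) = +1, so (2/23)^2 = +1.
Reached (1/23) = 1. Collecting the sign flips along the way, the symbol is -1.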